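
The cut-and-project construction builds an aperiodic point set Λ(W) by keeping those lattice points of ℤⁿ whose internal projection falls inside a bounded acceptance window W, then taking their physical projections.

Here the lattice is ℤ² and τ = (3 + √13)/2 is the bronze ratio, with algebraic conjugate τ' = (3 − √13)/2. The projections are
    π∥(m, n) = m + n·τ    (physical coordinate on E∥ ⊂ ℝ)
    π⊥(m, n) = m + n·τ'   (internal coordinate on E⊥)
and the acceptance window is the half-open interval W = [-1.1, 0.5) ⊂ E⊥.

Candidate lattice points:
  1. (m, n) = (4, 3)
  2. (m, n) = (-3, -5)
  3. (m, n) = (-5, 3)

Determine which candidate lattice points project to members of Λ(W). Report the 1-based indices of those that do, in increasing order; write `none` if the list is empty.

τ' = (3−√13)/2 ≈ -0.302776.
#1 (4,3): internal coord 4 + (3)·τ' = +3.091673; +3.091673 ∉ [-1.1, 0.5) → out
#2 (-3,-5): internal coord -3 + (-5)·τ' = -1.486122; -1.486122 ∉ [-1.1, 0.5) → out
#3 (-5,3): internal coord -5 + (3)·τ' = -5.908327; -5.908327 ∉ [-1.1, 0.5) → out

none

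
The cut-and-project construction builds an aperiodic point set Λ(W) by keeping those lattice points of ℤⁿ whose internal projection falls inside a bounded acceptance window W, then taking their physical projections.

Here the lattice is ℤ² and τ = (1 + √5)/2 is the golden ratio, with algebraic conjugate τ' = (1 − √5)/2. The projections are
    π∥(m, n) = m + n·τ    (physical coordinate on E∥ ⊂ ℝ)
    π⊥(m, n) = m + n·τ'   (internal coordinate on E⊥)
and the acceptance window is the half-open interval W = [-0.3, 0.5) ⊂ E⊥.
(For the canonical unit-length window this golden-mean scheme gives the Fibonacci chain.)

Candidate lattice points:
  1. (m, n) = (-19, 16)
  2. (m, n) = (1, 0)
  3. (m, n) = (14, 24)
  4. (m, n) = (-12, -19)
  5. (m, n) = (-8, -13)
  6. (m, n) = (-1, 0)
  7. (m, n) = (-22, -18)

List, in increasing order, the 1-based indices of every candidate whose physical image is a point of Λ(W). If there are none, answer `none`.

Numerically τ ≈ 1.61803 and τ' = −1/τ ≈ -0.61803.
candidate 1: (m,n)=(-19,16) → π∥ = -19+16·τ ≈ 6.88854, π⊥ = -19+16·τ' ≈ -28.88854 ∉ [-0.3, 0.5) ⇒ out
candidate 2: (m,n)=(1,0) → π∥ = 1+0·τ ≈ 1.00000, π⊥ = 1+0·τ' ≈ 1.00000 ∉ [-0.3, 0.5) ⇒ out
candidate 3: (m,n)=(14,24) → π∥ = 14+24·τ ≈ 52.83282, π⊥ = 14+24·τ' ≈ -0.83282 ∉ [-0.3, 0.5) ⇒ out
candidate 4: (m,n)=(-12,-19) → π∥ = -12-19·τ ≈ -42.74265, π⊥ = -12-19·τ' ≈ -0.25735 ∈ [-0.3, 0.5) ⇒ IN Λ
candidate 5: (m,n)=(-8,-13) → π∥ = -8-13·τ ≈ -29.03444, π⊥ = -8-13·τ' ≈ 0.03444 ∈ [-0.3, 0.5) ⇒ IN Λ
candidate 6: (m,n)=(-1,0) → π∥ = -1+0·τ ≈ -1.00000, π⊥ = -1+0·τ' ≈ -1.00000 ∉ [-0.3, 0.5) ⇒ out
candidate 7: (m,n)=(-22,-18) → π∥ = -22-18·τ ≈ -51.12461, π⊥ = -22-18·τ' ≈ -10.87539 ∉ [-0.3, 0.5) ⇒ out

4, 5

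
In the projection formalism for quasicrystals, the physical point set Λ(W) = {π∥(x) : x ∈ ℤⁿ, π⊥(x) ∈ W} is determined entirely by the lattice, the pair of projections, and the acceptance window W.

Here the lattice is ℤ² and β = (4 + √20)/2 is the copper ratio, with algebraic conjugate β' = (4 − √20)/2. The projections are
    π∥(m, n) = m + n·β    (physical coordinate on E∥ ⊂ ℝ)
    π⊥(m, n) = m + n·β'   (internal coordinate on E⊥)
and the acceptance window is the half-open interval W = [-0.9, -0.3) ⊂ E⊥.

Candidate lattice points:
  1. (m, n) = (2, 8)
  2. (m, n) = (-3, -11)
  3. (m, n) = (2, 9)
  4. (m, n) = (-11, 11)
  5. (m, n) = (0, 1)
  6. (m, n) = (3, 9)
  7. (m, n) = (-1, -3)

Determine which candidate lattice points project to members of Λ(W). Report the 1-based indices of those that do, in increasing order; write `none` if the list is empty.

Compute β' = (4−√20)/2 = -0.2361, so π⊥(m,n) = m -0.2361·n.
[1] lift (2,8): star map gives 0.1115; window check -0.9 ≤ 0.1115 < -0.3 is false → out
[2] lift (-3,-11): star map gives -0.4033; window check -0.9 ≤ -0.4033 < -0.3 is true → IN Λ
[3] lift (2,9): star map gives -0.1246; window check -0.9 ≤ -0.1246 < -0.3 is false → out
[4] lift (-11,11): star map gives -13.5967; window check -0.9 ≤ -13.5967 < -0.3 is false → out
[5] lift (0,1): star map gives -0.2361; window check -0.9 ≤ -0.2361 < -0.3 is false → out
[6] lift (3,9): star map gives 0.8754; window check -0.9 ≤ 0.8754 < -0.3 is false → out
[7] lift (-1,-3): star map gives -0.2918; window check -0.9 ≤ -0.2918 < -0.3 is false → out

2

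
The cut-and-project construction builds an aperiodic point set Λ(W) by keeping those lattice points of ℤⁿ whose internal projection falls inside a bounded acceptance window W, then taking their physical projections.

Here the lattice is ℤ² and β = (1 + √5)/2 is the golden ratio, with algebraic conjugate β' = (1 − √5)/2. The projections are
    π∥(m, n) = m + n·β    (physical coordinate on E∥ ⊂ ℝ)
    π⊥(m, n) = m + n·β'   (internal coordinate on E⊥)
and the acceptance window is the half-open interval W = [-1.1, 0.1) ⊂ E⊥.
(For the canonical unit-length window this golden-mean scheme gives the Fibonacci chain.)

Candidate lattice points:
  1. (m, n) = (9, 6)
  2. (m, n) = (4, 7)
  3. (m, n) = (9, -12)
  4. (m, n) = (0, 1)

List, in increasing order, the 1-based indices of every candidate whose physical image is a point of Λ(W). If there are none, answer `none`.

2, 4

Compute β' = (1−√5)/2 = -0.618034, so π⊥(m,n) = m -0.618034·n.
#1 (9,6): internal coord 9 + (6)·β' = +5.291796; +5.291796 ∉ [-1.1, 0.1) → out
#2 (4,7): internal coord 4 + (7)·β' = -0.326238; -0.326238 ∈ [-1.1, 0.1) → IN Λ
#3 (9,-12): internal coord 9 + (-12)·β' = +16.416408; +16.416408 ∉ [-1.1, 0.1) → out
#4 (0,1): internal coord 0 + (1)·β' = -0.618034; -0.618034 ∈ [-1.1, 0.1) → IN Λ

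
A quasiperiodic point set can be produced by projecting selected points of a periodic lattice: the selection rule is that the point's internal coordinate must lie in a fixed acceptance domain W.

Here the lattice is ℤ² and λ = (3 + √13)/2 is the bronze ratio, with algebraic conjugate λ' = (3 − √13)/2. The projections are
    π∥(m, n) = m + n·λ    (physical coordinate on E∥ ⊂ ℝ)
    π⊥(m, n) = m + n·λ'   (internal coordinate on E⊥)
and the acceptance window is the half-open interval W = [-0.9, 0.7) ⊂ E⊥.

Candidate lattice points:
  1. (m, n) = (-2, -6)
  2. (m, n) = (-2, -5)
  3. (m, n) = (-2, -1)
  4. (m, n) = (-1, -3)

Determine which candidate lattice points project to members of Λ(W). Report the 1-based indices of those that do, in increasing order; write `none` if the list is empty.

1, 2, 4

λ' = (3−√13)/2 ≈ -0.302776.
#1 (-2,-6): internal coord -2 + (-6)·λ' = -0.183346; -0.183346 ∈ [-0.9, 0.7) → IN Λ
#2 (-2,-5): internal coord -2 + (-5)·λ' = -0.486122; -0.486122 ∈ [-0.9, 0.7) → IN Λ
#3 (-2,-1): internal coord -2 + (-1)·λ' = -1.697224; -1.697224 ∉ [-0.9, 0.7) → out
#4 (-1,-3): internal coord -1 + (-3)·λ' = -0.091673; -0.091673 ∈ [-0.9, 0.7) → IN Λ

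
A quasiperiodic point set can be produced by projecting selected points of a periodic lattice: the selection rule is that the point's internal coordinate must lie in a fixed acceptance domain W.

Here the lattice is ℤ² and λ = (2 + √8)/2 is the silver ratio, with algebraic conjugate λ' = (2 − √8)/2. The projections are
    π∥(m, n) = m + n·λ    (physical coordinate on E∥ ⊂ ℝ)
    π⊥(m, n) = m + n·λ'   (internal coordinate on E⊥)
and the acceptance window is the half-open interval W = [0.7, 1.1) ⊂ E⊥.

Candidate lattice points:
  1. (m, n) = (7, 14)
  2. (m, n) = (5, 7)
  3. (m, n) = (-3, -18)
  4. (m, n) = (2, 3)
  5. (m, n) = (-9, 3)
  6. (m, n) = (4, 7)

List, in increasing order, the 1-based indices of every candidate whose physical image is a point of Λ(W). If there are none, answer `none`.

Compute λ' = (2−√8)/2 = -0.414214, so π⊥(m,n) = m -0.414214·n.
[1] lift (7,14): star map gives 1.201010; window check 0.7 ≤ 1.201010 < 1.1 is false → out
[2] lift (5,7): star map gives 2.100505; window check 0.7 ≤ 2.100505 < 1.1 is false → out
[3] lift (-3,-18): star map gives 4.455844; window check 0.7 ≤ 4.455844 < 1.1 is false → out
[4] lift (2,3): star map gives 0.757359; window check 0.7 ≤ 0.757359 < 1.1 is true → IN Λ
[5] lift (-9,3): star map gives -10.242641; window check 0.7 ≤ -10.242641 < 1.1 is false → out
[6] lift (4,7): star map gives 1.100505; window check 0.7 ≤ 1.100505 < 1.1 is false → out

4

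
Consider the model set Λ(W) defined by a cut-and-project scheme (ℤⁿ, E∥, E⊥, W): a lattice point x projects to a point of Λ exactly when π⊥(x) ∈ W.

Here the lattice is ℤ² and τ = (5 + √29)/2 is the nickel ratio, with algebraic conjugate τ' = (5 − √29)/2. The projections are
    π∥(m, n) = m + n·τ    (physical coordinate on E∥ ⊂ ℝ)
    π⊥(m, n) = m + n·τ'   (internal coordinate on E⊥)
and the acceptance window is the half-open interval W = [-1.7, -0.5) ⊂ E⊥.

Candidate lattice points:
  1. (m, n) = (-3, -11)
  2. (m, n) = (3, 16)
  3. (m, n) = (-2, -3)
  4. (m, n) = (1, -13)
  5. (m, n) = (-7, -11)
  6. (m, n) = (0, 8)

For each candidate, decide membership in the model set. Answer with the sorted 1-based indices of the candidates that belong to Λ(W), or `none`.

τ' = (5−√29)/2 ≈ -0.1926.
[1] lift (-3,-11): star map gives -0.8816; window check -1.7 ≤ -0.8816 < -0.5 is true → IN Λ
[2] lift (3,16): star map gives -0.0813; window check -1.7 ≤ -0.0813 < -0.5 is false → out
[3] lift (-2,-3): star map gives -1.4223; window check -1.7 ≤ -1.4223 < -0.5 is true → IN Λ
[4] lift (1,-13): star map gives 3.5036; window check -1.7 ≤ 3.5036 < -0.5 is false → out
[5] lift (-7,-11): star map gives -4.8816; window check -1.7 ≤ -4.8816 < -0.5 is false → out
[6] lift (0,8): star map gives -1.5407; window check -1.7 ≤ -1.5407 < -0.5 is true → IN Λ

1, 3, 6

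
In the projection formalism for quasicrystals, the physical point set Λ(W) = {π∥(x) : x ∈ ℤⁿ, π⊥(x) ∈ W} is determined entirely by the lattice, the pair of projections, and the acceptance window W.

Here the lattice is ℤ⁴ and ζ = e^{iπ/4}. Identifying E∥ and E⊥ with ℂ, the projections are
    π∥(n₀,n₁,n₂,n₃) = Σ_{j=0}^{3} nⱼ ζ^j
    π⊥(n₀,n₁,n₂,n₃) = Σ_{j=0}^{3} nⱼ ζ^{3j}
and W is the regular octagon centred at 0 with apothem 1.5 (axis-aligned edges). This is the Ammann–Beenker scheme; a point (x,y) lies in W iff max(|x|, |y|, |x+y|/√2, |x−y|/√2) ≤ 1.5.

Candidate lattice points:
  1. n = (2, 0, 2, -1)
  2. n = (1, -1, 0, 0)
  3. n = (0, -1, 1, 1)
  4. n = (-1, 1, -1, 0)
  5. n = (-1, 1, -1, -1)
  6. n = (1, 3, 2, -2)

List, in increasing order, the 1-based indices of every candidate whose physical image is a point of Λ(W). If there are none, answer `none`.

none

π⊥(n) = n₀ + n₁ζ³ + n₂ζ⁶ + n₃ζ⁹ where ζ = e^{iπ/4}.
#1 (2, 0, 2, -1): internal (1.2929, -2.7071); octagon support 2.8284 vs apothem 1.5 → ∉ W
#2 (1, -1, 0, 0): internal (1.7071, -0.7071); octagon support 1.7071 vs apothem 1.5 → ∉ W
#3 (0, -1, 1, 1): internal (1.4142, -1.0000); octagon support 1.7071 vs apothem 1.5 → ∉ W
#4 (-1, 1, -1, 0): internal (-1.7071, 1.7071); octagon support 2.4142 vs apothem 1.5 → ∉ W
#5 (-1, 1, -1, -1): internal (-2.4142, 1.0000); octagon support 2.4142 vs apothem 1.5 → ∉ W
#6 (1, 3, 2, -2): internal (-2.5355, -1.2929); octagon support 2.7071 vs apothem 1.5 → ∉ W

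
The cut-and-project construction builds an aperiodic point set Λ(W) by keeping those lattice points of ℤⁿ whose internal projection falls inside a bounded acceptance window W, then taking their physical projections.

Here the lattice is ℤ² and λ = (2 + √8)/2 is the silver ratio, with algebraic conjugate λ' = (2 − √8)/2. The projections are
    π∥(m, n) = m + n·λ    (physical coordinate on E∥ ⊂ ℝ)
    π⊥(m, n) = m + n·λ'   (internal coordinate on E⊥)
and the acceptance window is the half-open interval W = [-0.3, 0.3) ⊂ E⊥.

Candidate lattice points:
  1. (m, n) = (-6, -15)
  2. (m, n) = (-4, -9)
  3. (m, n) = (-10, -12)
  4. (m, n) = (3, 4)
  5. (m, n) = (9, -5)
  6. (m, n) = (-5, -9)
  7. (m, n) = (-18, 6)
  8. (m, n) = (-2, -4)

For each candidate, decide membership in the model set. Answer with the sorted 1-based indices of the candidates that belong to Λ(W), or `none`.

Compute λ' = (2−√8)/2 = -0.414214, so π⊥(m,n) = m -0.414214·n.
candidate 1: (m,n)=(-6,-15) → π∥ = -6-15·λ ≈ -42.213203, π⊥ = -6-15·λ' ≈ 0.213203 ∈ [-0.3, 0.3) ⇒ IN Λ
candidate 2: (m,n)=(-4,-9) → π∥ = -4-9·λ ≈ -25.727922, π⊥ = -4-9·λ' ≈ -0.272078 ∈ [-0.3, 0.3) ⇒ IN Λ
candidate 3: (m,n)=(-10,-12) → π∥ = -10-12·λ ≈ -38.970563, π⊥ = -10-12·λ' ≈ -5.029437 ∉ [-0.3, 0.3) ⇒ out
candidate 4: (m,n)=(3,4) → π∥ = 3+4·λ ≈ 12.656854, π⊥ = 3+4·λ' ≈ 1.343146 ∉ [-0.3, 0.3) ⇒ out
candidate 5: (m,n)=(9,-5) → π∥ = 9-5·λ ≈ -3.071068, π⊥ = 9-5·λ' ≈ 11.071068 ∉ [-0.3, 0.3) ⇒ out
candidate 6: (m,n)=(-5,-9) → π∥ = -5-9·λ ≈ -26.727922, π⊥ = -5-9·λ' ≈ -1.272078 ∉ [-0.3, 0.3) ⇒ out
candidate 7: (m,n)=(-18,6) → π∥ = -18+6·λ ≈ -3.514719, π⊥ = -18+6·λ' ≈ -20.485281 ∉ [-0.3, 0.3) ⇒ out
candidate 8: (m,n)=(-2,-4) → π∥ = -2-4·λ ≈ -11.656854, π⊥ = -2-4·λ' ≈ -0.343146 ∉ [-0.3, 0.3) ⇒ out

1, 2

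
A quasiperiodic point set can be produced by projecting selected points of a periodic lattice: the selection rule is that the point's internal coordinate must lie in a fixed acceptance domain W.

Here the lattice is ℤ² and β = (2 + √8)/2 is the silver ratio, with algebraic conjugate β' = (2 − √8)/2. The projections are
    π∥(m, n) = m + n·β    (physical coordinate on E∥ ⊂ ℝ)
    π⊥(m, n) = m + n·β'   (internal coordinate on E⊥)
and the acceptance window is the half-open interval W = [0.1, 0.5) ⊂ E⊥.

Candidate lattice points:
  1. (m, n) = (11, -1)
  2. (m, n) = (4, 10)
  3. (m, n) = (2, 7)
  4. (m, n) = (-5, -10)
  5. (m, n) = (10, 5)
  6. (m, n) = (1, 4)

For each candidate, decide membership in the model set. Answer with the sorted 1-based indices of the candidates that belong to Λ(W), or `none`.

none

β' = (2−√8)/2 ≈ -0.414214.
[1] lift (11,-1): star map gives 11.414214; window check 0.1 ≤ 11.414214 < 0.5 is false → out
[2] lift (4,10): star map gives -0.142136; window check 0.1 ≤ -0.142136 < 0.5 is false → out
[3] lift (2,7): star map gives -0.899495; window check 0.1 ≤ -0.899495 < 0.5 is false → out
[4] lift (-5,-10): star map gives -0.857864; window check 0.1 ≤ -0.857864 < 0.5 is false → out
[5] lift (10,5): star map gives 7.928932; window check 0.1 ≤ 7.928932 < 0.5 is false → out
[6] lift (1,4): star map gives -0.656854; window check 0.1 ≤ -0.656854 < 0.5 is false → out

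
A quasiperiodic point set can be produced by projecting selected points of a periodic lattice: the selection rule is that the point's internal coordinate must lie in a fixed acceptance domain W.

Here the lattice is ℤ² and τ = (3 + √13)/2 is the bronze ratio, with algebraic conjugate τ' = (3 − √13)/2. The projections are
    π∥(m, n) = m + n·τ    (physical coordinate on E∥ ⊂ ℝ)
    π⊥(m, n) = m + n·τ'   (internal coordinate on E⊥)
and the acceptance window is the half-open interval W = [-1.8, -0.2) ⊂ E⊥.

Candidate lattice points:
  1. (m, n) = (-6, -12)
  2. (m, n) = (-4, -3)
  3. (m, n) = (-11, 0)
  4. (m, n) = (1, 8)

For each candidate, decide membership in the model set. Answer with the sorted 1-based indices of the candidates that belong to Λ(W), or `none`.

Numerically τ ≈ 3.302776 and τ' = −1/τ ≈ -0.302776.
#1 (-6,-12): internal coord -6 + (-12)·τ' = -2.366692; -2.366692 ∉ [-1.8, -0.2) → out
#2 (-4,-3): internal coord -4 + (-3)·τ' = -3.091673; -3.091673 ∉ [-1.8, -0.2) → out
#3 (-11,0): internal coord -11 + (0)·τ' = -11.000000; -11.000000 ∉ [-1.8, -0.2) → out
#4 (1,8): internal coord 1 + (8)·τ' = -1.422205; -1.422205 ∈ [-1.8, -0.2) → IN Λ

4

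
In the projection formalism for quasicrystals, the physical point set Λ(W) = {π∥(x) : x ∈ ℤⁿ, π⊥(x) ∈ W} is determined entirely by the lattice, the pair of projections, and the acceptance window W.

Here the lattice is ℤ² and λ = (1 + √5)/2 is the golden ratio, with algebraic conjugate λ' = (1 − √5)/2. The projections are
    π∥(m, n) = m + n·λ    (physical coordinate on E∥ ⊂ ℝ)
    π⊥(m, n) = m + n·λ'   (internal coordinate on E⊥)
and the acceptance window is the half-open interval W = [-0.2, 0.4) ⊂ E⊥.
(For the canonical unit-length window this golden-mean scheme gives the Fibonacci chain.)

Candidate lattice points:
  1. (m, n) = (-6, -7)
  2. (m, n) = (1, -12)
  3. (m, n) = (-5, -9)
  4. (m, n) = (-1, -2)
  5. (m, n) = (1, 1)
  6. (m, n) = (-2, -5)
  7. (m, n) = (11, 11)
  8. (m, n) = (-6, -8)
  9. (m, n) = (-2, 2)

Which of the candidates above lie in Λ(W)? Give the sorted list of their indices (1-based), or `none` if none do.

4, 5

Numerically λ ≈ 1.61803 and λ' = −1/λ ≈ -0.61803.
candidate 1: (m,n)=(-6,-7) → π∥ = -6-7·λ ≈ -17.32624, π⊥ = -6-7·λ' ≈ -1.67376 ∉ [-0.2, 0.4) ⇒ out
candidate 2: (m,n)=(1,-12) → π∥ = 1-12·λ ≈ -18.41641, π⊥ = 1-12·λ' ≈ 8.41641 ∉ [-0.2, 0.4) ⇒ out
candidate 3: (m,n)=(-5,-9) → π∥ = -5-9·λ ≈ -19.56231, π⊥ = -5-9·λ' ≈ 0.56231 ∉ [-0.2, 0.4) ⇒ out
candidate 4: (m,n)=(-1,-2) → π∥ = -1-2·λ ≈ -4.23607, π⊥ = -1-2·λ' ≈ 0.23607 ∈ [-0.2, 0.4) ⇒ IN Λ
candidate 5: (m,n)=(1,1) → π∥ = 1+1·λ ≈ 2.61803, π⊥ = 1+1·λ' ≈ 0.38197 ∈ [-0.2, 0.4) ⇒ IN Λ
candidate 6: (m,n)=(-2,-5) → π∥ = -2-5·λ ≈ -10.09017, π⊥ = -2-5·λ' ≈ 1.09017 ∉ [-0.2, 0.4) ⇒ out
candidate 7: (m,n)=(11,11) → π∥ = 11+11·λ ≈ 28.79837, π⊥ = 11+11·λ' ≈ 4.20163 ∉ [-0.2, 0.4) ⇒ out
candidate 8: (m,n)=(-6,-8) → π∥ = -6-8·λ ≈ -18.94427, π⊥ = -6-8·λ' ≈ -1.05573 ∉ [-0.2, 0.4) ⇒ out
candidate 9: (m,n)=(-2,2) → π∥ = -2+2·λ ≈ 1.23607, π⊥ = -2+2·λ' ≈ -3.23607 ∉ [-0.2, 0.4) ⇒ out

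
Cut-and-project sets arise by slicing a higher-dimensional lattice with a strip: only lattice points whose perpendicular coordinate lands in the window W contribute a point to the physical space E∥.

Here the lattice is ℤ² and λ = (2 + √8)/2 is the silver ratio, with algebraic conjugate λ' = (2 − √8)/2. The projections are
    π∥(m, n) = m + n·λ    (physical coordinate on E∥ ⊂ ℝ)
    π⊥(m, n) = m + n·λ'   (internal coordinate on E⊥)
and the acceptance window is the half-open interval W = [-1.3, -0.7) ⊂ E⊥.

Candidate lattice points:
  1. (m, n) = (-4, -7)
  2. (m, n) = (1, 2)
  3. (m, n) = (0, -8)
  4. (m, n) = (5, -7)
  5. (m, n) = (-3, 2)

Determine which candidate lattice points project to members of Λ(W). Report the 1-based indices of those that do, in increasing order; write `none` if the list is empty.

Compute λ' = (2−√8)/2 = -0.4142, so π⊥(m,n) = m -0.4142·n.
[1] lift (-4,-7): star map gives -1.1005; window check -1.3 ≤ -1.1005 < -0.7 is true → IN Λ
[2] lift (1,2): star map gives 0.1716; window check -1.3 ≤ 0.1716 < -0.7 is false → out
[3] lift (0,-8): star map gives 3.3137; window check -1.3 ≤ 3.3137 < -0.7 is false → out
[4] lift (5,-7): star map gives 7.8995; window check -1.3 ≤ 7.8995 < -0.7 is false → out
[5] lift (-3,2): star map gives -3.8284; window check -1.3 ≤ -3.8284 < -0.7 is false → out

1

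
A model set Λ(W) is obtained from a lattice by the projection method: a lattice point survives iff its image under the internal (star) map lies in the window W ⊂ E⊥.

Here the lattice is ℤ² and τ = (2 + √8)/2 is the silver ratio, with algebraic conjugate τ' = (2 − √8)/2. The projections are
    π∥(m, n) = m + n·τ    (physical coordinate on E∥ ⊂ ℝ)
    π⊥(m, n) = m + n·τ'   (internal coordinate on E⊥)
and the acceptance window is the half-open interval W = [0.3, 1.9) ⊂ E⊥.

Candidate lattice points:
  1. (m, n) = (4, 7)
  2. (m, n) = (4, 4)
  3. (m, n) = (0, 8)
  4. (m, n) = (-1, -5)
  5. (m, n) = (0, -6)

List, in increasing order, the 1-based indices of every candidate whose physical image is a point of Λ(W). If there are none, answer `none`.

1, 4

Numerically τ ≈ 2.41421 and τ' = −1/τ ≈ -0.41421.
#1 (4,7): internal coord 4 + (7)·τ' = +1.10051; +1.10051 ∈ [0.3, 1.9) → IN Λ
#2 (4,4): internal coord 4 + (4)·τ' = +2.34315; +2.34315 ∉ [0.3, 1.9) → out
#3 (0,8): internal coord 0 + (8)·τ' = -3.31371; -3.31371 ∉ [0.3, 1.9) → out
#4 (-1,-5): internal coord -1 + (-5)·τ' = +1.07107; +1.07107 ∈ [0.3, 1.9) → IN Λ
#5 (0,-6): internal coord 0 + (-6)·τ' = +2.48528; +2.48528 ∉ [0.3, 1.9) → out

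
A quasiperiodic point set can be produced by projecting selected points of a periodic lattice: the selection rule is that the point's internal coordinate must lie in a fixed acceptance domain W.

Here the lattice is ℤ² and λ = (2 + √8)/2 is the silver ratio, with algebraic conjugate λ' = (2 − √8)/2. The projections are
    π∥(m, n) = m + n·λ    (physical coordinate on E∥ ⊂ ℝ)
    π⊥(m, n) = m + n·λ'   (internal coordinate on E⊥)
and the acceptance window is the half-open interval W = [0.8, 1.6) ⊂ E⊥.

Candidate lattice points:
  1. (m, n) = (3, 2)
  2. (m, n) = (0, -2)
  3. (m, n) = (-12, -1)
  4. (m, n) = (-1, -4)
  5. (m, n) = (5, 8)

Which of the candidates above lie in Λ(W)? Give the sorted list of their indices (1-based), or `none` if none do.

2

Compute λ' = (2−√8)/2 = -0.41421, so π⊥(m,n) = m -0.41421·n.
candidate 1: (m,n)=(3,2) → π∥ = 3+2·λ ≈ 7.82843, π⊥ = 3+2·λ' ≈ 2.17157 ∉ [0.8, 1.6) ⇒ out
candidate 2: (m,n)=(0,-2) → π∥ = 0-2·λ ≈ -4.82843, π⊥ = 0-2·λ' ≈ 0.82843 ∈ [0.8, 1.6) ⇒ IN Λ
candidate 3: (m,n)=(-12,-1) → π∥ = -12-1·λ ≈ -14.41421, π⊥ = -12-1·λ' ≈ -11.58579 ∉ [0.8, 1.6) ⇒ out
candidate 4: (m,n)=(-1,-4) → π∥ = -1-4·λ ≈ -10.65685, π⊥ = -1-4·λ' ≈ 0.65685 ∉ [0.8, 1.6) ⇒ out
candidate 5: (m,n)=(5,8) → π∥ = 5+8·λ ≈ 24.31371, π⊥ = 5+8·λ' ≈ 1.68629 ∉ [0.8, 1.6) ⇒ out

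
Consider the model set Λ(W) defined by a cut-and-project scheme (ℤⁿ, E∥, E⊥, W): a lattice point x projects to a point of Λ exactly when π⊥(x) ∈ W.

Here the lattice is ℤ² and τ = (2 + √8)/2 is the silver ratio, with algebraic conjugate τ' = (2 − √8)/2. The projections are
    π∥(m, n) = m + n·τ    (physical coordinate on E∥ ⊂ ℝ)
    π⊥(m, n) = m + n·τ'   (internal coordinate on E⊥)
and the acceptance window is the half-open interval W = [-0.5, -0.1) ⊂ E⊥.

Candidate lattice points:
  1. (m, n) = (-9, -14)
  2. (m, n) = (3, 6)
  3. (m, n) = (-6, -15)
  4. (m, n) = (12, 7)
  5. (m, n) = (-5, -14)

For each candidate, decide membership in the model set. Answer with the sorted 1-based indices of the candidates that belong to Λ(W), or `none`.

Numerically τ ≈ 2.41421 and τ' = −1/τ ≈ -0.41421.
#1 (-9,-14): internal coord -9 + (-14)·τ' = -3.20101; -3.20101 ∉ [-0.5, -0.1) → out
#2 (3,6): internal coord 3 + (6)·τ' = +0.51472; +0.51472 ∉ [-0.5, -0.1) → out
#3 (-6,-15): internal coord -6 + (-15)·τ' = +0.21320; +0.21320 ∉ [-0.5, -0.1) → out
#4 (12,7): internal coord 12 + (7)·τ' = +9.10051; +9.10051 ∉ [-0.5, -0.1) → out
#5 (-5,-14): internal coord -5 + (-14)·τ' = +0.79899; +0.79899 ∉ [-0.5, -0.1) → out

none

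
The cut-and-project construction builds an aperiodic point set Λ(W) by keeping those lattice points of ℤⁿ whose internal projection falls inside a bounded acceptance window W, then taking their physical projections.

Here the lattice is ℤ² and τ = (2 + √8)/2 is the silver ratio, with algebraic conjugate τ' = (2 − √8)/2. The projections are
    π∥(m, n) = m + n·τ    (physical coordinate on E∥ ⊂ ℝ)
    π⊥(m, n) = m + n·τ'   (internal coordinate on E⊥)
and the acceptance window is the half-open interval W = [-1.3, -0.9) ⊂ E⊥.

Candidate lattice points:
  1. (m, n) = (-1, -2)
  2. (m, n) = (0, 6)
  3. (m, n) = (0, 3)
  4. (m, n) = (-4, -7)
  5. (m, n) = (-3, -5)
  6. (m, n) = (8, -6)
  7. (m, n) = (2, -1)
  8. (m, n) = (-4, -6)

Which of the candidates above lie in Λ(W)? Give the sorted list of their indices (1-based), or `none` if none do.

Numerically τ ≈ 2.41421 and τ' = −1/τ ≈ -0.41421.
candidate 1: (m,n)=(-1,-2) → π∥ = -1-2·τ ≈ -5.82843, π⊥ = -1-2·τ' ≈ -0.17157 ∉ [-1.3, -0.9) ⇒ out
candidate 2: (m,n)=(0,6) → π∥ = 0+6·τ ≈ 14.48528, π⊥ = 0+6·τ' ≈ -2.48528 ∉ [-1.3, -0.9) ⇒ out
candidate 3: (m,n)=(0,3) → π∥ = 0+3·τ ≈ 7.24264, π⊥ = 0+3·τ' ≈ -1.24264 ∈ [-1.3, -0.9) ⇒ IN Λ
candidate 4: (m,n)=(-4,-7) → π∥ = -4-7·τ ≈ -20.89949, π⊥ = -4-7·τ' ≈ -1.10051 ∈ [-1.3, -0.9) ⇒ IN Λ
candidate 5: (m,n)=(-3,-5) → π∥ = -3-5·τ ≈ -15.07107, π⊥ = -3-5·τ' ≈ -0.92893 ∈ [-1.3, -0.9) ⇒ IN Λ
candidate 6: (m,n)=(8,-6) → π∥ = 8-6·τ ≈ -6.48528, π⊥ = 8-6·τ' ≈ 10.48528 ∉ [-1.3, -0.9) ⇒ out
candidate 7: (m,n)=(2,-1) → π∥ = 2-1·τ ≈ -0.41421, π⊥ = 2-1·τ' ≈ 2.41421 ∉ [-1.3, -0.9) ⇒ out
candidate 8: (m,n)=(-4,-6) → π∥ = -4-6·τ ≈ -18.48528, π⊥ = -4-6·τ' ≈ -1.51472 ∉ [-1.3, -0.9) ⇒ out

3, 4, 5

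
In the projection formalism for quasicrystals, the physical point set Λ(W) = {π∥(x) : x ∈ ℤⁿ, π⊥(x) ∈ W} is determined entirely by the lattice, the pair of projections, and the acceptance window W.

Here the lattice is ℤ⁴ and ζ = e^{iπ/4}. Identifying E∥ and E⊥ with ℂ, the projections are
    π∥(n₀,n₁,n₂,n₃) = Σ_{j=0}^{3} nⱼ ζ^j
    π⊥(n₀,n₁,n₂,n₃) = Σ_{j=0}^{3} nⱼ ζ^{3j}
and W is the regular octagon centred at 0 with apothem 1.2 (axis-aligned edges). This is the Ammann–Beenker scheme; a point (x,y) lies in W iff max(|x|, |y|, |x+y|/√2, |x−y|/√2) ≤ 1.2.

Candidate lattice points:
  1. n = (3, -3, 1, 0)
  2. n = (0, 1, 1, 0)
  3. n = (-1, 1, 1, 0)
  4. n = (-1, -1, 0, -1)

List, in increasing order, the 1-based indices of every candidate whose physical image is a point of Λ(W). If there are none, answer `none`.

2

With ζ = e^{iπ/4} the internal vectors are ζ^0,ζ^3,ζ^6,ζ^9.
#1 (3, -3, 1, 0): internal (5.12132, -3.12132); octagon support 5.82843 vs apothem 1.2 → ∉ W
#2 (0, 1, 1, 0): internal (-0.70711, -0.29289); octagon support 0.70711 vs apothem 1.2 → ∈ W
#3 (-1, 1, 1, 0): internal (-1.70711, -0.29289); octagon support 1.70711 vs apothem 1.2 → ∉ W
#4 (-1, -1, 0, -1): internal (-1.00000, -1.41421); octagon support 1.70711 vs apothem 1.2 → ∉ W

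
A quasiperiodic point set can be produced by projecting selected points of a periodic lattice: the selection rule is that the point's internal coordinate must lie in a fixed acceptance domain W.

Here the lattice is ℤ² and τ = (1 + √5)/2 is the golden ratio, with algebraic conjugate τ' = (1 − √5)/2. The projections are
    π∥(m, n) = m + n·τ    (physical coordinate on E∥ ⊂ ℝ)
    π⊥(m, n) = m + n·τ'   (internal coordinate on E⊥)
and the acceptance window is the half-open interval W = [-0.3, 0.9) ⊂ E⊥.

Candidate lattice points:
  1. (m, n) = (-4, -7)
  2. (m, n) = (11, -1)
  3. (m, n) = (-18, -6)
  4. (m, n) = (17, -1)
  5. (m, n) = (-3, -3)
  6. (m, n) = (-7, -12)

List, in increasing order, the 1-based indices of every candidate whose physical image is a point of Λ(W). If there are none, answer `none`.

1, 6

Compute τ' = (1−√5)/2 = -0.61803, so π⊥(m,n) = m -0.61803·n.
#1 (-4,-7): internal coord -4 + (-7)·τ' = +0.32624; +0.32624 ∈ [-0.3, 0.9) → IN Λ
#2 (11,-1): internal coord 11 + (-1)·τ' = +11.61803; +11.61803 ∉ [-0.3, 0.9) → out
#3 (-18,-6): internal coord -18 + (-6)·τ' = -14.29180; -14.29180 ∉ [-0.3, 0.9) → out
#4 (17,-1): internal coord 17 + (-1)·τ' = +17.61803; +17.61803 ∉ [-0.3, 0.9) → out
#5 (-3,-3): internal coord -3 + (-3)·τ' = -1.14590; -1.14590 ∉ [-0.3, 0.9) → out
#6 (-7,-12): internal coord -7 + (-12)·τ' = +0.41641; +0.41641 ∈ [-0.3, 0.9) → IN Λ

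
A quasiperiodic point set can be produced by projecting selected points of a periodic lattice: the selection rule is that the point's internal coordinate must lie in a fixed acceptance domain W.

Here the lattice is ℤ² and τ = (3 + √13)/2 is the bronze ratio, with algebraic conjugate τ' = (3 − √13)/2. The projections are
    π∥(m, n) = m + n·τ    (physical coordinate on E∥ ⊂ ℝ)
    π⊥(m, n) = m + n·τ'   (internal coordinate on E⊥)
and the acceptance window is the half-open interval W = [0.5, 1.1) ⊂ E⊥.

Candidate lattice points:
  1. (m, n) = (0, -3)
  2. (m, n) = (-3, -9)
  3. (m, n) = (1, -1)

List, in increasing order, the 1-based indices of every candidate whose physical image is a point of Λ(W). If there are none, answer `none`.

Compute τ' = (3−√13)/2 = -0.30278, so π⊥(m,n) = m -0.30278·n.
[1] lift (0,-3): star map gives 0.90833; window check 0.5 ≤ 0.90833 < 1.1 is true → IN Λ
[2] lift (-3,-9): star map gives -0.27502; window check 0.5 ≤ -0.27502 < 1.1 is false → out
[3] lift (1,-1): star map gives 1.30278; window check 0.5 ≤ 1.30278 < 1.1 is false → out

1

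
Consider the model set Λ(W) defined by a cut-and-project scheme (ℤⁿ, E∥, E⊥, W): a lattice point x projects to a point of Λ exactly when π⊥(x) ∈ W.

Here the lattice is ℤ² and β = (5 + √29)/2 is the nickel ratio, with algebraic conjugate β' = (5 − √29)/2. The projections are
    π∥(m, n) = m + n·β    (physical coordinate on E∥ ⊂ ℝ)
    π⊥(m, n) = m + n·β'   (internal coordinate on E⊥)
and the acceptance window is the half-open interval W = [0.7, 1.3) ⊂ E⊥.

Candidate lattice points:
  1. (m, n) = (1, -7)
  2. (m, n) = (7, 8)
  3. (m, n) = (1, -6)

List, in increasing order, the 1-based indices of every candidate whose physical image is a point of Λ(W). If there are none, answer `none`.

none

Numerically β ≈ 5.192582 and β' = −1/β ≈ -0.192582.
#1 (1,-7): internal coord 1 + (-7)·β' = +2.348077; +2.348077 ∉ [0.7, 1.3) → out
#2 (7,8): internal coord 7 + (8)·β' = +5.459341; +5.459341 ∉ [0.7, 1.3) → out
#3 (1,-6): internal coord 1 + (-6)·β' = +2.155494; +2.155494 ∉ [0.7, 1.3) → out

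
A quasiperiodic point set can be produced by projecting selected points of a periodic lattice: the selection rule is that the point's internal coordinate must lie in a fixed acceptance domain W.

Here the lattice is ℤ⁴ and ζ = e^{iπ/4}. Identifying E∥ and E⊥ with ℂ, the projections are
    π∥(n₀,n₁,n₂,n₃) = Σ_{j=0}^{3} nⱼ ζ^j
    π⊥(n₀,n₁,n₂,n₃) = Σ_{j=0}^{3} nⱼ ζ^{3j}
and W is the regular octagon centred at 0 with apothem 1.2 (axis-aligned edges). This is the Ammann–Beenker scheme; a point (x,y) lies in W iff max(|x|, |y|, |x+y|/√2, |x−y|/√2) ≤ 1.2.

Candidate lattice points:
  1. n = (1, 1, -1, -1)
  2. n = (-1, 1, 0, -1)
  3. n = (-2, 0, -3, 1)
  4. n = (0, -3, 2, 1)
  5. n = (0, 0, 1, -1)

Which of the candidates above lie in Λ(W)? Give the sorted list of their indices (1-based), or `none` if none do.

Internal map: ζ^{3j} for j=0..3 gives (1,0), (−√2/2,√2/2), (0,−1), (√2/2,√2/2).
#1 (1, 1, -1, -1): internal (-0.414214, 1.000000); octagon support 1.000000 vs apothem 1.2 → ∈ W
#2 (-1, 1, 0, -1): internal (-2.414214, 0.000000); octagon support 2.414214 vs apothem 1.2 → ∉ W
#3 (-2, 0, -3, 1): internal (-1.292893, 3.707107); octagon support 3.707107 vs apothem 1.2 → ∉ W
#4 (0, -3, 2, 1): internal (2.828427, -3.414214); octagon support 4.414214 vs apothem 1.2 → ∉ W
#5 (0, 0, 1, -1): internal (-0.707107, -1.707107); octagon support 1.707107 vs apothem 1.2 → ∉ W

1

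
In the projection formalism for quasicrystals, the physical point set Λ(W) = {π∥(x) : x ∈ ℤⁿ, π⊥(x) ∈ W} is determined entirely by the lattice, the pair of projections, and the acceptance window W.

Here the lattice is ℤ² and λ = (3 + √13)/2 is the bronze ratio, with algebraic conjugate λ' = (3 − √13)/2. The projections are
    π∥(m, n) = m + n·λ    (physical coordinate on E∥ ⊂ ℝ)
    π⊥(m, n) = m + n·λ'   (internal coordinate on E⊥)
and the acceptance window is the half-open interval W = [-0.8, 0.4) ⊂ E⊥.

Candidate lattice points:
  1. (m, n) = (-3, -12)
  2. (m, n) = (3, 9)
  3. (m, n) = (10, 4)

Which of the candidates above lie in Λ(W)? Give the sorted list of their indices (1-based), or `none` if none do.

2

Compute λ' = (3−√13)/2 = -0.30278, so π⊥(m,n) = m -0.30278·n.
#1 (-3,-12): internal coord -3 + (-12)·λ' = +0.63331; +0.63331 ∉ [-0.8, 0.4) → out
#2 (3,9): internal coord 3 + (9)·λ' = +0.27502; +0.27502 ∈ [-0.8, 0.4) → IN Λ
#3 (10,4): internal coord 10 + (4)·λ' = +8.78890; +8.78890 ∉ [-0.8, 0.4) → out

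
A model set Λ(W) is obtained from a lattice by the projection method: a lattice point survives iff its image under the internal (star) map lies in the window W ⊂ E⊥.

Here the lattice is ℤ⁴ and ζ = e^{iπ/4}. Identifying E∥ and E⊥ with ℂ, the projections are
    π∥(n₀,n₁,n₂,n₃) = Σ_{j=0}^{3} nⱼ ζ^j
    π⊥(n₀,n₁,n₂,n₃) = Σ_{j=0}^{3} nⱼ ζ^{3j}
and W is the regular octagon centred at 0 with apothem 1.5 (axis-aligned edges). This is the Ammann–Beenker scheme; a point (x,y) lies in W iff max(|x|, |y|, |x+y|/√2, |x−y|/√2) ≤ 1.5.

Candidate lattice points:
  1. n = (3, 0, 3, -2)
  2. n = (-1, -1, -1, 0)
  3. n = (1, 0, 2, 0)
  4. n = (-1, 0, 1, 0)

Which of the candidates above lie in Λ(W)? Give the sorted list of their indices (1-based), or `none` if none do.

π⊥(n) = n₀ + n₁ζ³ + n₂ζ⁶ + n₃ζ⁹ where ζ = e^{iπ/4}.
candidate 1: n = (3, 0, 3, -2) → π⊥ ≈ (+1.58579, -4.41421); max(|x|,|y|,|x±y|/√2) = 4.41421 > 1.5 ⇒ ∉ W
candidate 2: n = (-1, -1, -1, 0) → π⊥ ≈ (-0.29289, +0.29289); max(|x|,|y|,|x±y|/√2) = 0.41421 ≤ 1.5 ⇒ ∈ W
candidate 3: n = (1, 0, 2, 0) → π⊥ ≈ (+1.00000, -2.00000); max(|x|,|y|,|x±y|/√2) = 2.12132 > 1.5 ⇒ ∉ W
candidate 4: n = (-1, 0, 1, 0) → π⊥ ≈ (-1.00000, -1.00000); max(|x|,|y|,|x±y|/√2) = 1.41421 ≤ 1.5 ⇒ ∈ W

2, 4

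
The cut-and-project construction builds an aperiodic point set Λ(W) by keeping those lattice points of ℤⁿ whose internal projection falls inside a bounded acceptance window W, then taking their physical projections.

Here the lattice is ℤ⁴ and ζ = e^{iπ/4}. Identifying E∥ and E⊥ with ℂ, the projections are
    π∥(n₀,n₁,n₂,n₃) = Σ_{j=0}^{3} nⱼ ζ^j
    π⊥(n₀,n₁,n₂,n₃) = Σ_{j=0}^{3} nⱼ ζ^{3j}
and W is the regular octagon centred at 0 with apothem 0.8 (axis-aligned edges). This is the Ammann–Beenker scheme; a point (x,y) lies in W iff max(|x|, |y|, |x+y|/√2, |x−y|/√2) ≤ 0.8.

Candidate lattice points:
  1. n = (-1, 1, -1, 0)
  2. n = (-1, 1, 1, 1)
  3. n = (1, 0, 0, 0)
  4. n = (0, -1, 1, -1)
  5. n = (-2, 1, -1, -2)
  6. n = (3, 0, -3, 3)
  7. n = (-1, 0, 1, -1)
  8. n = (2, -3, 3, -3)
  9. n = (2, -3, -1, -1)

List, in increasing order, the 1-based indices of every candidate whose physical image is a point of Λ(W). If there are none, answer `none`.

none

Internal map: ζ^{3j} for j=0..3 gives (1,0), (−√2/2,√2/2), (0,−1), (√2/2,√2/2).
#1 (-1, 1, -1, 0): internal (-1.7071, 1.7071); octagon support 2.4142 vs apothem 0.8 → ∉ W
#2 (-1, 1, 1, 1): internal (-1.0000, 0.4142); octagon support 1.0000 vs apothem 0.8 → ∉ W
#3 (1, 0, 0, 0): internal (1.0000, 0.0000); octagon support 1.0000 vs apothem 0.8 → ∉ W
#4 (0, -1, 1, -1): internal (0.0000, -2.4142); octagon support 2.4142 vs apothem 0.8 → ∉ W
#5 (-2, 1, -1, -2): internal (-4.1213, 0.2929); octagon support 4.1213 vs apothem 0.8 → ∉ W
#6 (3, 0, -3, 3): internal (5.1213, 5.1213); octagon support 7.2426 vs apothem 0.8 → ∉ W
#7 (-1, 0, 1, -1): internal (-1.7071, -1.7071); octagon support 2.4142 vs apothem 0.8 → ∉ W
#8 (2, -3, 3, -3): internal (2.0000, -7.2426); octagon support 7.2426 vs apothem 0.8 → ∉ W
#9 (2, -3, -1, -1): internal (3.4142, -1.8284); octagon support 3.7071 vs apothem 0.8 → ∉ W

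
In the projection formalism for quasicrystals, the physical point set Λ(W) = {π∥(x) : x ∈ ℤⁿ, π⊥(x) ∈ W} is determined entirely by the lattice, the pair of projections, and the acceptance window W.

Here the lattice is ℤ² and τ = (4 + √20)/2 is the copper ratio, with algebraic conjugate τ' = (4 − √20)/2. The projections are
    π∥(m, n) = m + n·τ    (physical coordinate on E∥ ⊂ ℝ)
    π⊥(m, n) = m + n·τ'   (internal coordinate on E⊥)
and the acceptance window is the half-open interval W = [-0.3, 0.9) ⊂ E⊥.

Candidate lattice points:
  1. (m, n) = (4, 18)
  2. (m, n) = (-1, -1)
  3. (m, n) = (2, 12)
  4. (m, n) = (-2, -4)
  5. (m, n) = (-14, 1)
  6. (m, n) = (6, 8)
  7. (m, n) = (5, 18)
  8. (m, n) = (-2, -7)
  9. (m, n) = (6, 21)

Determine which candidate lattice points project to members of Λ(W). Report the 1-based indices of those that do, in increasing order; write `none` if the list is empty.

1, 7

τ' = (4−√20)/2 ≈ -0.23607.
#1 (4,18): internal coord 4 + (18)·τ' = -0.24922; -0.24922 ∈ [-0.3, 0.9) → IN Λ
#2 (-1,-1): internal coord -1 + (-1)·τ' = -0.76393; -0.76393 ∉ [-0.3, 0.9) → out
#3 (2,12): internal coord 2 + (12)·τ' = -0.83282; -0.83282 ∉ [-0.3, 0.9) → out
#4 (-2,-4): internal coord -2 + (-4)·τ' = -1.05573; -1.05573 ∉ [-0.3, 0.9) → out
#5 (-14,1): internal coord -14 + (1)·τ' = -14.23607; -14.23607 ∉ [-0.3, 0.9) → out
#6 (6,8): internal coord 6 + (8)·τ' = +4.11146; +4.11146 ∉ [-0.3, 0.9) → out
#7 (5,18): internal coord 5 + (18)·τ' = +0.75078; +0.75078 ∈ [-0.3, 0.9) → IN Λ
#8 (-2,-7): internal coord -2 + (-7)·τ' = -0.34752; -0.34752 ∉ [-0.3, 0.9) → out
#9 (6,21): internal coord 6 + (21)·τ' = +1.04257; +1.04257 ∉ [-0.3, 0.9) → out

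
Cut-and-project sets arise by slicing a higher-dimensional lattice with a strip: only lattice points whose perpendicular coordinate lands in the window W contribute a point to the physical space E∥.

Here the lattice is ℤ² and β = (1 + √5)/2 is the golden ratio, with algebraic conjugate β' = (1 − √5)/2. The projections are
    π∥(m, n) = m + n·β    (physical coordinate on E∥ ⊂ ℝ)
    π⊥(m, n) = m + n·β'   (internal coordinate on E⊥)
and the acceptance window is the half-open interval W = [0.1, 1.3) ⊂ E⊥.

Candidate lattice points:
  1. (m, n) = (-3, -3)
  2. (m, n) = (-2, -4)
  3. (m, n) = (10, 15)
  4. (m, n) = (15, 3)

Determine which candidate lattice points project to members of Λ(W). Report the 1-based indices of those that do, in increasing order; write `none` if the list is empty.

β' = (1−√5)/2 ≈ -0.6180.
[1] lift (-3,-3): star map gives -1.1459; window check 0.1 ≤ -1.1459 < 1.3 is false → out
[2] lift (-2,-4): star map gives 0.4721; window check 0.1 ≤ 0.4721 < 1.3 is true → IN Λ
[3] lift (10,15): star map gives 0.7295; window check 0.1 ≤ 0.7295 < 1.3 is true → IN Λ
[4] lift (15,3): star map gives 13.1459; window check 0.1 ≤ 13.1459 < 1.3 is false → out

2, 3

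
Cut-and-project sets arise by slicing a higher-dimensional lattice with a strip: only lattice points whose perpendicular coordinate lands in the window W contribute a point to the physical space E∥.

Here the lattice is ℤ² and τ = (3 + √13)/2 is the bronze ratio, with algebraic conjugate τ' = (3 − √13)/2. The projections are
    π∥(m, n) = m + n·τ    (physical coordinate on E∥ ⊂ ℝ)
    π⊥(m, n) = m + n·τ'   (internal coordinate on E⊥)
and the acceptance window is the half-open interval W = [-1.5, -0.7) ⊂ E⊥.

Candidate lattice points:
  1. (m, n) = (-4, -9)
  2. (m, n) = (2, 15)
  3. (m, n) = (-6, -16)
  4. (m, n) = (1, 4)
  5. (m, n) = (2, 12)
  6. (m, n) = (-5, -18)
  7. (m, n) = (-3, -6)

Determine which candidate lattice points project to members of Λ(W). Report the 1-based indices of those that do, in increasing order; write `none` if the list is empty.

τ' = (3−√13)/2 ≈ -0.302776.
candidate 1: (m,n)=(-4,-9) → π∥ = -4-9·τ ≈ -33.724981, π⊥ = -4-9·τ' ≈ -1.275019 ∈ [-1.5, -0.7) ⇒ IN Λ
candidate 2: (m,n)=(2,15) → π∥ = 2+15·τ ≈ 51.541635, π⊥ = 2+15·τ' ≈ -2.541635 ∉ [-1.5, -0.7) ⇒ out
candidate 3: (m,n)=(-6,-16) → π∥ = -6-16·τ ≈ -58.844410, π⊥ = -6-16·τ' ≈ -1.155590 ∈ [-1.5, -0.7) ⇒ IN Λ
candidate 4: (m,n)=(1,4) → π∥ = 1+4·τ ≈ 14.211103, π⊥ = 1+4·τ' ≈ -0.211103 ∉ [-1.5, -0.7) ⇒ out
candidate 5: (m,n)=(2,12) → π∥ = 2+12·τ ≈ 41.633308, π⊥ = 2+12·τ' ≈ -1.633308 ∉ [-1.5, -0.7) ⇒ out
candidate 6: (m,n)=(-5,-18) → π∥ = -5-18·τ ≈ -64.449961, π⊥ = -5-18·τ' ≈ 0.449961 ∉ [-1.5, -0.7) ⇒ out
candidate 7: (m,n)=(-3,-6) → π∥ = -3-6·τ ≈ -22.816654, π⊥ = -3-6·τ' ≈ -1.183346 ∈ [-1.5, -0.7) ⇒ IN Λ

1, 3, 7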